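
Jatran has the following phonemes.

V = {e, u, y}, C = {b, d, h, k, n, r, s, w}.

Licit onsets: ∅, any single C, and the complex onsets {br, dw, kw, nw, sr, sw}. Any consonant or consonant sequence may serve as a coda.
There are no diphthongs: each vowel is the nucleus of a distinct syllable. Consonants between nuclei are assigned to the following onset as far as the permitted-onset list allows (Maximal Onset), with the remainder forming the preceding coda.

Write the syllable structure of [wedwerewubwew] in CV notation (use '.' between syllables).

CV.CCV.CV.CVC.CVC

Nuclei (vowels): e, e, e, u, e → 5 syllables.
V1 /e/ – V2 /e/: /dw/ is a licit onset in full, so it all attaches to the next syllable.
V2 /e/ – V3 /e/: /r/ → onset of the next syllable (single consonants are always licit onsets).
V3 /e/ – V4 /u/: just /w/ — single C goes to the following onset.
V4 /u/ – V5 /e/: /bw/ — longest licit onset from the right is /w/, leaving /b/ as coda.
So the parse is we.dwe.re.wub.wew.
Mapping each syllable to C/V: /we/ → CV, /dwe/ → CCV, /re/ → CV, /wub/ → CVC, /wew/ → CVC.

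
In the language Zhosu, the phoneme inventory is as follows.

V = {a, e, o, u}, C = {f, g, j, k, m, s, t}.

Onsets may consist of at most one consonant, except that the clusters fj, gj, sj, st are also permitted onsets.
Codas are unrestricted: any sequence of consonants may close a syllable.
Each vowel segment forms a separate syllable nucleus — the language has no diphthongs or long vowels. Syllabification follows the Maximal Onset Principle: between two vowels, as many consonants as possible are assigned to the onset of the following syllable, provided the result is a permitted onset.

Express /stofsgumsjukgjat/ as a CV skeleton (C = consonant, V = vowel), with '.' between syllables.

CCVCC.CVC.CCVC.CCVC

Vowels present: o, u, u, a; each is a nucleus, giving 4 syllables.
Between /o/ (V1) and /u/ (V2): /fsg/ — longest licit onset from the right is /g/, leaving /fs/ as coda.
Between /u/ (V2) and /u/ (V3): /msj/ — longest licit onset from the right is /sj/, leaving /m/ as coda.
Between /u/ (V3) and /a/ (V4): /kgj/ splits as /k/ + /gj/ (/gj/ is the longest suffix that is a licit onset).
Syllabification: stofs.gum.sjuk.gjat.
Mapping each syllable to C/V: /stofs/ → CCVCC, /gum/ → CVC, /sjuk/ → CCVC, /gjat/ → CCVC.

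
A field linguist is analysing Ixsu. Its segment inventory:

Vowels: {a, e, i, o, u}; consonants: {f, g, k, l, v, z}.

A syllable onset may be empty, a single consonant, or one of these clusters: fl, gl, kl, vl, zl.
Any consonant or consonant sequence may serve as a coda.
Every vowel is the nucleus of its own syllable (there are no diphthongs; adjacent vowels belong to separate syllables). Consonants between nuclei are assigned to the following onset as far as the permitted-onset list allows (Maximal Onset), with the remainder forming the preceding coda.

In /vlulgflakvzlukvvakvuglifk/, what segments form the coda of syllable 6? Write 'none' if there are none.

Nuclei (vowels): u, a, u, a, u, i → 6 syllables.
V1 /u/ – V2 /a/: /lgfl/ — longest licit onset from the right is /fl/, leaving /lg/ as coda.
V2 /a/ – V3 /u/: /kvzl/ splits as /kv/ + /zl/ (/zl/ is the longest suffix that is a licit onset).
V3 /u/ – V4 /a/: /kvv/; trying suffixes from longest down, /v/ is the first permitted one, so coda /kv/ | onset /v/.
V4 /a/ – V5 /u/: /kv/; trying suffixes from longest down, /v/ is the first permitted one, so coda /k/ | onset /v/.
V5 /u/ – V6 /i/: /gl/ is a licit onset in full, so it all attaches to the next syllable.
Putting it together: vlulg.flakv.zlukv.vak.vu.glifk.
Syllable 6 is /glifk/: onset /gl/, nucleus /i/, coda /fk/.

fk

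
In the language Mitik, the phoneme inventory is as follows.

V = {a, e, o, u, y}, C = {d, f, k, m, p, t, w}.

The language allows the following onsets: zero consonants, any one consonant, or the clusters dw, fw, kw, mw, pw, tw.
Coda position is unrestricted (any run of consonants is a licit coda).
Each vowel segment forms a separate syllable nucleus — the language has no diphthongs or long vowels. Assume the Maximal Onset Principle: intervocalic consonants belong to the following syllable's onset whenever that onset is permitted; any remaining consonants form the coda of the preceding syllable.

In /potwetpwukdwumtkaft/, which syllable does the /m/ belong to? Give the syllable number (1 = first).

4

The vowels are o, e, u, u, a — 5 nuclei, so 5 syllables.
σ1/σ2 boundary: /tw/ is a licit onset in full, so it all attaches to the next syllable.
σ2/σ3 boundary: /tpw/ splits as /t/ + /pw/ (/pw/ is the longest suffix that is a licit onset).
σ3/σ4 boundary: /kdw/ — longest licit onset from the right is /dw/, leaving /k/ as coda.
σ4/σ5 boundary: cluster /mtk/ — the longest permitted-onset suffix is /k/; onset = /k/, preceding coda = /mt/.
So the parse is po.twet.pwuk.dwumt.kaft.
The /m/ is in the coda of syllable 4 (/dwumt/).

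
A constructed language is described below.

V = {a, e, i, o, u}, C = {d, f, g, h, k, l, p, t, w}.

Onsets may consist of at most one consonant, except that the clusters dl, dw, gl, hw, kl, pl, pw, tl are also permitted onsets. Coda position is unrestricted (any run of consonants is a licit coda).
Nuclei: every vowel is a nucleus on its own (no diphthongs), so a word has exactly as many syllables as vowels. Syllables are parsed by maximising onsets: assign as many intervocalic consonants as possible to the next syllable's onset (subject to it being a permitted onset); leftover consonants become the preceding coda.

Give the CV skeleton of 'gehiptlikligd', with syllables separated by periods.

The vowels are e, i, i, i — 4 nuclei, so 4 syllables.
/e…i/ gap (V1→V2): /h/ is a single consonant, so it becomes the next onset.
/i…i/ gap (V2→V3): /ptl/ splits as /p/ + /tl/ (/tl/ is the longest suffix that is a licit onset).
/i…i/ gap (V3→V4): /kl/ — entire cluster is a permitted onset → onset /kl/, coda ∅.
So the parse is ge.hip.tli.kligd.
Mapping each syllable to C/V: /ge/ → CV, /hip/ → CVC, /tli/ → CCV, /kligd/ → CCVCC.

CV.CVC.CCV.CCVCC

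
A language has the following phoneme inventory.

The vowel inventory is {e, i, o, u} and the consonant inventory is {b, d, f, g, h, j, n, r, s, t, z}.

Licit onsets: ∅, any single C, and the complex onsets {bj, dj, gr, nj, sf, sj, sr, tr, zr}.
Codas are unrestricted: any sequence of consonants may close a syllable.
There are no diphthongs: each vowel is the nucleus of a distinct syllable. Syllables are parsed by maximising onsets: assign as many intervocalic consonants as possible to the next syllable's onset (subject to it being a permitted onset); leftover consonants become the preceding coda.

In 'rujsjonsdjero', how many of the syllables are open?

2

Nuclei (vowels): u, o, e, o → 4 syllables.
/u…o/ gap (V1→V2): /jsj/ splits as /j/ + /sj/ (/sj/ is the longest suffix that is a licit onset).
/o…e/ gap (V2→V3): /nsdj/ splits as /ns/ + /dj/ (/dj/ is the longest suffix that is a licit onset).
/e…o/ gap (V3→V4): just /r/ — single C goes to the following onset.
So the parse is ruj.sjons.dje.ro.
Classifying each syllable: /ruj/ (closed), /sjons/ (closed), /dje/ (open), /ro/ (open).
Open syllables: 2.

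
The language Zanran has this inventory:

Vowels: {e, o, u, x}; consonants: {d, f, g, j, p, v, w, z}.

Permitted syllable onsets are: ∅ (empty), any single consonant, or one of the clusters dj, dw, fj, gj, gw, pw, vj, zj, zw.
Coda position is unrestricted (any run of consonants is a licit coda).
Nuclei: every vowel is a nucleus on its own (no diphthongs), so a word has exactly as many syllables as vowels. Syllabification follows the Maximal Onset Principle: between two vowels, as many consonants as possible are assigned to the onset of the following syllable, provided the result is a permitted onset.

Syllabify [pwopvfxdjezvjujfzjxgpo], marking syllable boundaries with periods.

pwopv.fx.djez.vjujf.zjxg.po

The vowels are o, x, e, u, x, o — 6 nuclei, so 6 syllables.
Between /o/ (V1) and /x/ (V2): /pvf/; trying suffixes from longest down, /f/ is the first permitted one, so coda /pv/ | onset /f/.
Between /x/ (V2) and /e/ (V3): cluster /dj/ — /dj/ is itself a permitted onset, so the whole cluster goes right; preceding coda = ∅.
Between /e/ (V3) and /u/ (V4): cluster /zvj/ — the longest permitted-onset suffix is /vj/; onset = /vj/, preceding coda = /z/.
Between /u/ (V4) and /x/ (V5): cluster /jfzj/ — the longest permitted-onset suffix is /zj/; onset = /zj/, preceding coda = /jf/.
Between /x/ (V5) and /o/ (V6): /gp/ splits as /g/ + /p/ (/p/ is the longest suffix that is a licit onset).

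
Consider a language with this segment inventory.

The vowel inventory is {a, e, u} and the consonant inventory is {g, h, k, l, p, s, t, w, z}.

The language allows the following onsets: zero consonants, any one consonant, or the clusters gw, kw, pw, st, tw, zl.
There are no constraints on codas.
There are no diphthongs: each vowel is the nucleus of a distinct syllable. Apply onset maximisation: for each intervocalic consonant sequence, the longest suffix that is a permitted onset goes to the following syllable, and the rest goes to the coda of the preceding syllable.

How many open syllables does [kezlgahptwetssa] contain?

1

Vowels present: e, a, e, a; each is a nucleus, giving 4 syllables.
/e…a/ gap (V1→V2): /zlg/ splits as /zl/ + /g/ (/g/ is the longest suffix that is a licit onset).
/a…e/ gap (V2→V3): /hptw/; trying suffixes from longest down, /tw/ is the first permitted one, so coda /hp/ | onset /tw/.
/e…a/ gap (V3→V4): /tss/ — longest licit onset from the right is /s/, leaving /ts/ as coda.
So the parse is kezl.gahp.twets.sa.
Classifying each syllable: /kezl/ (closed), /gahp/ (closed), /twets/ (closed), /sa/ (open).
Open syllables: 1.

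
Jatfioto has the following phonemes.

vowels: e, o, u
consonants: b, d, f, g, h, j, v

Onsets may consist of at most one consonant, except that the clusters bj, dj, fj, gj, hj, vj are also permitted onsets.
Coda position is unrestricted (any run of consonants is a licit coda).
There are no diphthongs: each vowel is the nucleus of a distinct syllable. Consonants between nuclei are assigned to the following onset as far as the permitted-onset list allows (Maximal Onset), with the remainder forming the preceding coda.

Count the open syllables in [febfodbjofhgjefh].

0

The vowels are e, o, o, e — 4 nuclei, so 4 syllables.
Between /e/ (V1) and /o/ (V2): cluster /bf/ — the longest permitted-onset suffix is /f/; onset = /f/, preceding coda = /b/.
Between /o/ (V2) and /o/ (V3): /dbj/; trying suffixes from longest down, /bj/ is the first permitted one, so coda /d/ | onset /bj/.
Between /o/ (V3) and /e/ (V4): cluster /fhgj/ — the longest permitted-onset suffix is /gj/; onset = /gj/, preceding coda = /fh/.
So the parse is feb.fod.bjofh.gjefh.
Classifying each syllable: /feb/ (closed), /fod/ (closed), /bjofh/ (closed), /gjefh/ (closed).
Open syllables: 0.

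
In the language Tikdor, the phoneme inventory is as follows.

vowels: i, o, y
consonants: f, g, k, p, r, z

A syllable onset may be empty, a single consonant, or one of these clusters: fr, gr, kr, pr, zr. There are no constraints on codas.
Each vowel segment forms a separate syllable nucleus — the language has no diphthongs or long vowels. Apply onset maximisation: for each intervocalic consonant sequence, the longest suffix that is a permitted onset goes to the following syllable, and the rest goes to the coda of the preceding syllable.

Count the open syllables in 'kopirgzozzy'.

2

Nuclei (vowels): o, i, o, y → 4 syllables.
/o…i/ gap (V1→V2): just /p/ — single C goes to the following onset.
/i…o/ gap (V2→V3): cluster /rgz/ — the longest permitted-onset suffix is /z/; onset = /z/, preceding coda = /rg/.
/o…y/ gap (V3→V4): cluster /zz/ — the longest permitted-onset suffix is /z/; onset = /z/, preceding coda = /z/.
Syllabification: ko.pirg.zoz.zy.
Classifying each syllable: /ko/ (open), /pirg/ (closed), /zoz/ (closed), /zy/ (open).
Open syllables: 2.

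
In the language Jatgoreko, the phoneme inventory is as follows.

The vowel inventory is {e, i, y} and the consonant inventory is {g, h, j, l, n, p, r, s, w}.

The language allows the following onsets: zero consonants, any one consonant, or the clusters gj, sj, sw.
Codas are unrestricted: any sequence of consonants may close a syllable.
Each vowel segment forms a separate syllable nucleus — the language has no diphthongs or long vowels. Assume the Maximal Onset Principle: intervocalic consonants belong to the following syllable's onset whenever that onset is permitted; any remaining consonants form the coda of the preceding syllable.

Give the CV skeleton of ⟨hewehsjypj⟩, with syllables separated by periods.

CV.CVC.CCVCC

Nuclei (vowels): e, e, y → 3 syllables.
V1 /e/ – V2 /e/: just /w/ — single C goes to the following onset.
V2 /e/ – V3 /y/: /hsj/; trying suffixes from longest down, /sj/ is the first permitted one, so coda /h/ | onset /sj/.
Putting it together: he.weh.sjypj.
Mapping each syllable to C/V: /he/ → CV, /weh/ → CVC, /sjypj/ → CCVCC.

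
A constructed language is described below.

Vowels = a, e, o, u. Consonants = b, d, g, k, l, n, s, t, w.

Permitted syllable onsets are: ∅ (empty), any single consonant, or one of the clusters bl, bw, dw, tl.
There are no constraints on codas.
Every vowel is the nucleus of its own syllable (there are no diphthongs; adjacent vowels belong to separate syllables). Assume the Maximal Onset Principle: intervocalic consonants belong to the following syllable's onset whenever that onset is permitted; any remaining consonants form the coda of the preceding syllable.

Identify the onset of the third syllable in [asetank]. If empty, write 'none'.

t

Nuclei (vowels): a, e, a → 3 syllables.
σ1/σ2 boundary: /s/ → onset of the next syllable (single consonants are always licit onsets).
σ2/σ3 boundary: just /t/ — single C goes to the following onset.
Result: a.se.tank.
Syllable 3 is /tank/: onset /t/, nucleus /a/, coda /nk/.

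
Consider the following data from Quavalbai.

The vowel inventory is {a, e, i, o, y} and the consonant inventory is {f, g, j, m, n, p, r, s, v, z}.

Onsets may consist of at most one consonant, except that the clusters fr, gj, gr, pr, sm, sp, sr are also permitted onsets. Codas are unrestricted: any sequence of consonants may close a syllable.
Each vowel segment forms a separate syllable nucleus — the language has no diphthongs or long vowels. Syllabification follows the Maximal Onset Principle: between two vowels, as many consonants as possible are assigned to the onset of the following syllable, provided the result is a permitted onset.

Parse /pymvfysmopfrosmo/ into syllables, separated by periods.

pymv.fy.smop.fro.smo

Nuclei (vowels): y, y, o, o, o → 5 syllables.
/y…y/ gap (V1→V2): /mvf/ splits as /mv/ + /f/ (/f/ is the longest suffix that is a licit onset).
/y…o/ gap (V2→V3): /sm/ — entire cluster is a permitted onset → onset /sm/, coda ∅.
/o…o/ gap (V3→V4): /pfr/; trying suffixes from longest down, /fr/ is the first permitted one, so coda /p/ | onset /fr/.
/o…o/ gap (V4→V5): cluster /sm/ — /sm/ is itself a permitted onset, so the whole cluster goes right; preceding coda = ∅.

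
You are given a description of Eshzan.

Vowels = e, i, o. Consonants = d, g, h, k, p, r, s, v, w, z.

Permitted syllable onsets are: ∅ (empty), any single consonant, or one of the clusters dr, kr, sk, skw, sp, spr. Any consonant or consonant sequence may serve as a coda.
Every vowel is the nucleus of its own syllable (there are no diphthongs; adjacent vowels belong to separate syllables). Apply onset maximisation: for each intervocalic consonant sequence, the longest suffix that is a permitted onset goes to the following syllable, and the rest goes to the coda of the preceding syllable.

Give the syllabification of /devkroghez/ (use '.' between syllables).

Nuclei (vowels): e, o, e → 3 syllables.
V1 /e/ – V2 /o/: /vkr/ splits as /v/ + /kr/ (/kr/ is the longest suffix that is a licit onset).
V2 /o/ – V3 /e/: /gh/ splits as /g/ + /h/ (/h/ is the longest suffix that is a licit onset).

dev.krog.hez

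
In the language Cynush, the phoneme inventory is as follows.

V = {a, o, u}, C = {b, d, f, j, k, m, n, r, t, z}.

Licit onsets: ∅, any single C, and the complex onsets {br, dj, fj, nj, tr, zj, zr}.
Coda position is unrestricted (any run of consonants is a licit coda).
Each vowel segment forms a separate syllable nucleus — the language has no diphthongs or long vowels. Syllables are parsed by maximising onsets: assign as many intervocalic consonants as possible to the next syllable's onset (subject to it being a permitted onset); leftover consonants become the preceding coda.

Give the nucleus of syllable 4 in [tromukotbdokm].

o

The vowels are o, u, o, o — 4 nuclei, so 4 syllables.
The fourth nucleus (vowel 4 from the left) is /o/.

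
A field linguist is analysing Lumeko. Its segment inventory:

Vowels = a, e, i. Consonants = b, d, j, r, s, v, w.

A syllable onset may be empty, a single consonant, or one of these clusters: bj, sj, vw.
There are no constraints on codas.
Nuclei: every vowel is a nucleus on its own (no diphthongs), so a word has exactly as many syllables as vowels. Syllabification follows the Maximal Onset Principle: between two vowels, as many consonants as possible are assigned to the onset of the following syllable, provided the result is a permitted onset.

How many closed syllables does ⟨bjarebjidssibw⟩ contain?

The vowels are a, e, i, i — 4 nuclei, so 4 syllables.
/a…e/ gap (V1→V2): /r/ → onset of the next syllable (single consonants are always licit onsets).
/e…i/ gap (V2→V3): /bj/ is a licit onset in full, so it all attaches to the next syllable.
/i…i/ gap (V3→V4): /dss/ splits as /ds/ + /s/ (/s/ is the longest suffix that is a licit onset).
Result: bja.re.bjids.sibw.
Classifying each syllable: /bja/ (open), /re/ (open), /bjids/ (closed), /sibw/ (closed).
Closed syllables: 2.

2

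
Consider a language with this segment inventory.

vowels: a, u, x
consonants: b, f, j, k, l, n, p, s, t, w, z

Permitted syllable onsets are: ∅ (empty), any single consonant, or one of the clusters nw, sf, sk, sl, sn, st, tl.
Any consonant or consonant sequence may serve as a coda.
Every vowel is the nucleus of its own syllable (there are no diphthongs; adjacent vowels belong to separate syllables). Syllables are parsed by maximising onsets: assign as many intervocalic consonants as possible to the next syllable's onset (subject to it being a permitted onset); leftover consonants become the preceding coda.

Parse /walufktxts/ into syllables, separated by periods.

Vowels present: a, u, x; each is a nucleus, giving 3 syllables.
V1 /a/ – V2 /u/: just /l/ — single C goes to the following onset.
V2 /u/ – V3 /x/: /fkt/; trying suffixes from longest down, /t/ is the first permitted one, so coda /fk/ | onset /t/.

wa.lufk.txts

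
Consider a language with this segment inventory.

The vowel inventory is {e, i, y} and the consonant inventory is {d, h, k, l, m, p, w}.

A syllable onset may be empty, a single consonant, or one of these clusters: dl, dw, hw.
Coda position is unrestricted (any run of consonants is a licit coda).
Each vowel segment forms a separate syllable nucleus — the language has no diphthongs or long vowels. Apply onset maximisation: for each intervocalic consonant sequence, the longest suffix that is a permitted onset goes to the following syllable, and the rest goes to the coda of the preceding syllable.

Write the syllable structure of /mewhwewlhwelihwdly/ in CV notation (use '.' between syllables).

Vowels present: e, e, e, i, y; each is a nucleus, giving 5 syllables.
Between /e/ (V1) and /e/ (V2): cluster /whw/ — the longest permitted-onset suffix is /hw/; onset = /hw/, preceding coda = /w/.
Between /e/ (V2) and /e/ (V3): /wlhw/ — longest licit onset from the right is /hw/, leaving /wl/ as coda.
Between /e/ (V3) and /i/ (V4): /l/ is a single consonant, so it becomes the next onset.
Between /i/ (V4) and /y/ (V5): /hwdl/; trying suffixes from longest down, /dl/ is the first permitted one, so coda /hw/ | onset /dl/.
So the parse is mew.hwewl.hwe.lihw.dly.
Mapping each syllable to C/V: /mew/ → CVC, /hwewl/ → CCVCC, /hwe/ → CCV, /lihw/ → CVCC, /dly/ → CCV.

CVC.CCVCC.CCV.CVCC.CCV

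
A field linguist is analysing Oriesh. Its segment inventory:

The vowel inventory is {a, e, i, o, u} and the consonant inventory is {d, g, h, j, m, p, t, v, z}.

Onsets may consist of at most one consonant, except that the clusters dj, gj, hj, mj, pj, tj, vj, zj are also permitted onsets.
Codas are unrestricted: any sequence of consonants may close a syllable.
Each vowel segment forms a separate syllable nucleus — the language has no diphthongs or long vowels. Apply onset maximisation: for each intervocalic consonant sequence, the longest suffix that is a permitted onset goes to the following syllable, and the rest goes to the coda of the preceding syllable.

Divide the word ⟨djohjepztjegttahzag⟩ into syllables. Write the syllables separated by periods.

djo.hjepz.tjegt.tah.zag

Vowels present: o, e, e, a, a; each is a nucleus, giving 5 syllables.
V1 /o/ – V2 /e/: cluster /hj/ — /hj/ is itself a permitted onset, so the whole cluster goes right; preceding coda = ∅.
V2 /e/ – V3 /e/: /pztj/ splits as /pz/ + /tj/ (/tj/ is the longest suffix that is a licit onset).
V3 /e/ – V4 /a/: /gtt/ splits as /gt/ + /t/ (/t/ is the longest suffix that is a licit onset).
V4 /a/ – V5 /a/: /hz/ splits as /h/ + /z/ (/z/ is the longest suffix that is a licit onset).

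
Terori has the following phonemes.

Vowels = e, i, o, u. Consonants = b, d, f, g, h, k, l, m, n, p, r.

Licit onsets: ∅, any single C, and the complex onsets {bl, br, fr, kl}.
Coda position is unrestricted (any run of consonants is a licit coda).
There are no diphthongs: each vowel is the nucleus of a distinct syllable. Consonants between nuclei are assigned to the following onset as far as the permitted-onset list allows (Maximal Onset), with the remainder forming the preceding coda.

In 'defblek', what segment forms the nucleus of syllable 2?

e

Nuclei (vowels): e, e → 2 syllables.
The second nucleus (vowel 2 from the left) is /e/.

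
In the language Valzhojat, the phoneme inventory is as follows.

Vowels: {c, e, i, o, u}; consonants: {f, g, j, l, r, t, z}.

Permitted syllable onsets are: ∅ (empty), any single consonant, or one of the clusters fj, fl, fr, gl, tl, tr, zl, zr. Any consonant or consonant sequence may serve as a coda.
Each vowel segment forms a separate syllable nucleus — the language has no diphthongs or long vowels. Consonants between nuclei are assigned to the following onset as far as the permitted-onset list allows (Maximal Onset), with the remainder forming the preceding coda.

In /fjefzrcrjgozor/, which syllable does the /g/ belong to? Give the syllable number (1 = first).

Nuclei (vowels): e, c, o, o → 4 syllables.
/e…c/ gap (V1→V2): /fzr/; trying suffixes from longest down, /zr/ is the first permitted one, so coda /f/ | onset /zr/.
/c…o/ gap (V2→V3): /rjg/; trying suffixes from longest down, /g/ is the first permitted one, so coda /rj/ | onset /g/.
/o…o/ gap (V3→V4): /z/ → onset of the next syllable (single consonants are always licit onsets).
Syllabification: fjef.zrcrj.go.zor.
The /g/ is in the onset of syllable 3 (/go/).

3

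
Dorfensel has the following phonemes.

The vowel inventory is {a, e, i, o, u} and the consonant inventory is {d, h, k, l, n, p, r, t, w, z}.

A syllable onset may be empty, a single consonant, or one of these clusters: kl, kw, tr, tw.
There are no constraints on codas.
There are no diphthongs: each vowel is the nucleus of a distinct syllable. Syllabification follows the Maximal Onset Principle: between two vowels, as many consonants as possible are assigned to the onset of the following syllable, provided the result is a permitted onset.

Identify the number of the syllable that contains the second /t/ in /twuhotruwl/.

3

Nuclei (vowels): u, o, u → 3 syllables.
σ1/σ2 boundary: just /h/ — single C goes to the following onset.
σ2/σ3 boundary: /tr/ — entire cluster is a permitted onset → onset /tr/, coda ∅.
Syllabification: twu.ho.truwl.
The second /t/ is in the onset of syllable 3 (/truwl/).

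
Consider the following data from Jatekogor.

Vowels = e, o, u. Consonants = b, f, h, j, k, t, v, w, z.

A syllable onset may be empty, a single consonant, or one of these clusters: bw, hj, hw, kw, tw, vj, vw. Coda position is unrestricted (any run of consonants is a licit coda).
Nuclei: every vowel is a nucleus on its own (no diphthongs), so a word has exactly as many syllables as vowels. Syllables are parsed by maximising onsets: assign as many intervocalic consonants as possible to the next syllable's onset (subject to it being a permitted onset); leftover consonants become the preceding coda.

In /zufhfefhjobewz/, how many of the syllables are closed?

Vowels present: u, e, o, e; each is a nucleus, giving 4 syllables.
V1 /u/ – V2 /e/: /fhf/; trying suffixes from longest down, /f/ is the first permitted one, so coda /fh/ | onset /f/.
V2 /e/ – V3 /o/: /fhj/ — longest licit onset from the right is /hj/, leaving /f/ as coda.
V3 /o/ – V4 /e/: just /b/ — single C goes to the following onset.
Putting it together: zufh.fef.hjo.bewz.
Classifying each syllable: /zufh/ (closed), /fef/ (closed), /hjo/ (open), /bewz/ (closed).
Closed syllables: 3.

3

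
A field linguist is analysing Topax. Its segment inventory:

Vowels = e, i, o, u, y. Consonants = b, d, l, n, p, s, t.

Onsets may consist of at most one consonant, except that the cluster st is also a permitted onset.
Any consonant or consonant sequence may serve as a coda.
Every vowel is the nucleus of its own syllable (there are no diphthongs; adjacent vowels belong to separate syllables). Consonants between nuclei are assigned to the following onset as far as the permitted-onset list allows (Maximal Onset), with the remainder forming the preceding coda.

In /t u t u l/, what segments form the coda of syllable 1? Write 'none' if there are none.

Vowels present: u, u; each is a nucleus, giving 2 syllables.
V1 /u/ – V2 /u/: /t/ → onset of the next syllable (single consonants are always licit onsets).
So the parse is tu.tul.
Syllable 1 is /tu/: onset /t/, nucleus /u/, coda ∅.

none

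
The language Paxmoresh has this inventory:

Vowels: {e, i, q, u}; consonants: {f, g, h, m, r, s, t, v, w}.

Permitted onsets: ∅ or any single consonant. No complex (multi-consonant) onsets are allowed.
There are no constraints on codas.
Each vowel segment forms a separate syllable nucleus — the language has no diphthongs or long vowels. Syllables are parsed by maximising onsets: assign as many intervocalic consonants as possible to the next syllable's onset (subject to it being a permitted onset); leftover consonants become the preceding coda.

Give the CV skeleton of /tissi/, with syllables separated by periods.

CVC.CV

The vowels are i, i — 2 nuclei, so 2 syllables.
σ1/σ2 boundary: /ss/; trying suffixes from longest down, /s/ is the first permitted one, so coda /s/ | onset /s/.
Result: tis.si.
Mapping each syllable to C/V: /tis/ → CVC, /si/ → CV.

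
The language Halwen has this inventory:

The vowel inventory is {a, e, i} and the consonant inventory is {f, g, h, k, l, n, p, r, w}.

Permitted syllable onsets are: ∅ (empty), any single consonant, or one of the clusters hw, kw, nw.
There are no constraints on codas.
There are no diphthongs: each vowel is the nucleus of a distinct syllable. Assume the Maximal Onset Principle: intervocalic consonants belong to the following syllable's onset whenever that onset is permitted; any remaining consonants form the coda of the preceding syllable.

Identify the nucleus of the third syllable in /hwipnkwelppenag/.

The vowels are i, e, e, a — 4 nuclei, so 4 syllables.
The third nucleus (vowel 3 from the left) is /e/.

e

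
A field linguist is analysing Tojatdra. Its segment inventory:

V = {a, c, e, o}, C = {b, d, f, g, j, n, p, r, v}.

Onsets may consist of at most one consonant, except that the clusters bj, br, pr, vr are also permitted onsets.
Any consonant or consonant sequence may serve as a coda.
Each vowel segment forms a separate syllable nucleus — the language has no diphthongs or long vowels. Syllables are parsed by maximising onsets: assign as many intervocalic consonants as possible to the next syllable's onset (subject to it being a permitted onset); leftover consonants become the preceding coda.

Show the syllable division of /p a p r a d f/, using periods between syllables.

Vowels present: a, a; each is a nucleus, giving 2 syllables.
V1 /a/ – V2 /a/: /pr/ is a licit onset in full, so it all attaches to the next syllable.

pa.pradf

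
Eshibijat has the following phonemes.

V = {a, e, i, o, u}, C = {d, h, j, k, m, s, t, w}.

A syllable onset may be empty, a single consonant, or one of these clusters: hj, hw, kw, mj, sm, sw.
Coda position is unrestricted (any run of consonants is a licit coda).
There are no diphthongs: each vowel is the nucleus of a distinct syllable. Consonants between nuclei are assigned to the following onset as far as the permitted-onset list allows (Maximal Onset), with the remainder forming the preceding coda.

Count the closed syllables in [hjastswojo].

1

Nuclei (vowels): a, o, o → 3 syllables.
V1 /a/ – V2 /o/: /stsw/; trying suffixes from longest down, /sw/ is the first permitted one, so coda /st/ | onset /sw/.
V2 /o/ – V3 /o/: /j/ → onset of the next syllable (single consonants are always licit onsets).
Putting it together: hjast.swo.jo.
Classifying each syllable: /hjast/ (closed), /swo/ (open), /jo/ (open).
Closed syllables: 1.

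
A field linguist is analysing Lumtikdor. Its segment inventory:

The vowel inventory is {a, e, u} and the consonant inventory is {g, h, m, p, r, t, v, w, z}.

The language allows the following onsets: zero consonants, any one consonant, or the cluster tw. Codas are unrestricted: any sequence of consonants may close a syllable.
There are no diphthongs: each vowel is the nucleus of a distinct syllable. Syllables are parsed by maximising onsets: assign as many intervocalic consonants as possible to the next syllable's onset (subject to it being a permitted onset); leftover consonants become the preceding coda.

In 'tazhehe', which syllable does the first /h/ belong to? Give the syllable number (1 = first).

Vowels present: a, e, e; each is a nucleus, giving 3 syllables.
/a…e/ gap (V1→V2): cluster /zh/ — the longest permitted-onset suffix is /h/; onset = /h/, preceding coda = /z/.
/e…e/ gap (V2→V3): just /h/ — single C goes to the following onset.
So the parse is taz.he.he.
The first /h/ is in the onset of syllable 2 (/he/).

2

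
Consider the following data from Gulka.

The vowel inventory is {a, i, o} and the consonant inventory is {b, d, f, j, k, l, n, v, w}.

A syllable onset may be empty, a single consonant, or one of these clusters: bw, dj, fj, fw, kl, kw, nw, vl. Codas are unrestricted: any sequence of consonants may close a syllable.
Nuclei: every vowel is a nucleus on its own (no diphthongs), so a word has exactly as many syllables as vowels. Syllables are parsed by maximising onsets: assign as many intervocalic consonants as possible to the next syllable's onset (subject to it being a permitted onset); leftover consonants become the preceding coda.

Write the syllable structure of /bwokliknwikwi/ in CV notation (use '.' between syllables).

The vowels are o, i, i, i — 4 nuclei, so 4 syllables.
σ1/σ2 boundary: cluster /kl/ — /kl/ is itself a permitted onset, so the whole cluster goes right; preceding coda = ∅.
σ2/σ3 boundary: /knw/ splits as /k/ + /nw/ (/nw/ is the longest suffix that is a licit onset).
σ3/σ4 boundary: /kw/ is a licit onset in full, so it all attaches to the next syllable.
Putting it together: bwo.klik.nwi.kwi.
Mapping each syllable to C/V: /bwo/ → CCV, /klik/ → CCVC, /nwi/ → CCV, /kwi/ → CCV.

CCV.CCVC.CCV.CCV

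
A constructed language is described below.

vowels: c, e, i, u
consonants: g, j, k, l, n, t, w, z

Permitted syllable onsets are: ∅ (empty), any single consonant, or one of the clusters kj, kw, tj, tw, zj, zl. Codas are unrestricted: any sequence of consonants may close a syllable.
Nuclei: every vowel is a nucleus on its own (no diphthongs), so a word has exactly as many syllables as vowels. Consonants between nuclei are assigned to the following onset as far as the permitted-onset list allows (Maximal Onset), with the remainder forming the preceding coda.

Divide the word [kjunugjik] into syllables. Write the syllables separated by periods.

Nuclei (vowels): u, u, i → 3 syllables.
σ1/σ2 boundary: /n/ → onset of the next syllable (single consonants are always licit onsets).
σ2/σ3 boundary: /gj/ — longest licit onset from the right is /j/, leaving /g/ as coda.

kju.nug.jik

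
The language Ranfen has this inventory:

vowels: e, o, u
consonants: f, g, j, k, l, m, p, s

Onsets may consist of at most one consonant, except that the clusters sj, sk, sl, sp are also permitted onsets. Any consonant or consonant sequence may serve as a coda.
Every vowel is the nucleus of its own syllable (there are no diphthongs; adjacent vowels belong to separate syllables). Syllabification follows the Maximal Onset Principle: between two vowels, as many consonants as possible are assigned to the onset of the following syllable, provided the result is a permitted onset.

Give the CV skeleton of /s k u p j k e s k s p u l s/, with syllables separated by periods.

CCVCC.CVCC.CCVCC

The vowels are u, e, u — 3 nuclei, so 3 syllables.
/u…e/ gap (V1→V2): /pjk/ splits as /pj/ + /k/ (/k/ is the longest suffix that is a licit onset).
/e…u/ gap (V2→V3): /sksp/ splits as /sk/ + /sp/ (/sp/ is the longest suffix that is a licit onset).
Putting it together: skupj.kesk.spuls.
Mapping each syllable to C/V: /skupj/ → CCVCC, /kesk/ → CVCC, /spuls/ → CCVCC.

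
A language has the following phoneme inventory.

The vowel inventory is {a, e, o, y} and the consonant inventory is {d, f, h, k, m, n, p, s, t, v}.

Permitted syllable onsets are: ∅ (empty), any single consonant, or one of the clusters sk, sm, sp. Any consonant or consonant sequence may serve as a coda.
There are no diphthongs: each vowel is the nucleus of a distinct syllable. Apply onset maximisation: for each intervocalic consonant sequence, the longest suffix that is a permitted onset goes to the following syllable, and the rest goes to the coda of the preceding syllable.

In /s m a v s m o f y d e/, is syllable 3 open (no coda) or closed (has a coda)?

open

Nuclei (vowels): a, o, y, e → 4 syllables.
σ1/σ2 boundary: cluster /vsm/ — the longest permitted-onset suffix is /sm/; onset = /sm/, preceding coda = /v/.
σ2/σ3 boundary: /f/ is a single consonant, so it becomes the next onset.
σ3/σ4 boundary: just /d/ — single C goes to the following onset.
So the parse is smav.smo.fy.de.
Syllable 3 is /fy/; it ends in its nucleus with no coda, so it is open.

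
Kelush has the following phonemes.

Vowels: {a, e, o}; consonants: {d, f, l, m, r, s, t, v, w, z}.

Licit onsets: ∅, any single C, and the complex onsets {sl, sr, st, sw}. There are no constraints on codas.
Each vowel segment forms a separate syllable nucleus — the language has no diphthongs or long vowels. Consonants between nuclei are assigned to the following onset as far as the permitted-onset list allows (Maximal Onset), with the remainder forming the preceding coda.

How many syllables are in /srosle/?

Nuclei (vowels): o, e → 2 syllables.

2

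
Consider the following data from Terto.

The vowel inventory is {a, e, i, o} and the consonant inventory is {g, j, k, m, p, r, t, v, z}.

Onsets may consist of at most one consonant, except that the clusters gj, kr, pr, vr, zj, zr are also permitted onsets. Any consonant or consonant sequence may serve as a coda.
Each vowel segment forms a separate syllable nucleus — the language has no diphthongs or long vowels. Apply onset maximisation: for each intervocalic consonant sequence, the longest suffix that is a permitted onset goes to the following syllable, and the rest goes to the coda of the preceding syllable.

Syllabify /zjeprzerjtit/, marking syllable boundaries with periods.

Nuclei (vowels): e, e, i → 3 syllables.
V1 /e/ – V2 /e/: cluster /prz/ — the longest permitted-onset suffix is /z/; onset = /z/, preceding coda = /pr/.
V2 /e/ – V3 /i/: cluster /rjt/ — the longest permitted-onset suffix is /t/; onset = /t/, preceding coda = /rj/.

zjepr.zerj.tit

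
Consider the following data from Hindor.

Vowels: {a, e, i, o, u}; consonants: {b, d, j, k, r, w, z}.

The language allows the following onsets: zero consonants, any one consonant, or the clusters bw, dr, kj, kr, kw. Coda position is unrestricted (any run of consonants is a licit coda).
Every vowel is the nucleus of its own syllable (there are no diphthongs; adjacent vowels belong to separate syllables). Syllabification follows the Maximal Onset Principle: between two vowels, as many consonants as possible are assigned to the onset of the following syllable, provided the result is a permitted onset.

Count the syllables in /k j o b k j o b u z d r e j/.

The vowels are o, o, u, e — 4 nuclei, so 4 syllables.

4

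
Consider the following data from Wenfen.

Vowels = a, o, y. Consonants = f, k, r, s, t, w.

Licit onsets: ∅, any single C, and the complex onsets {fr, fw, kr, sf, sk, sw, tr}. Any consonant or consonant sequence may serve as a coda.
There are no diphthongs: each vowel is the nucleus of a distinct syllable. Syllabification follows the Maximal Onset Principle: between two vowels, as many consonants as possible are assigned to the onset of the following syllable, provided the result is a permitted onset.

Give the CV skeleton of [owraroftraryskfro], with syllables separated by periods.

Vowels present: o, a, o, a, y, o; each is a nucleus, giving 6 syllables.
Between /o/ (V1) and /a/ (V2): /wr/; trying suffixes from longest down, /r/ is the first permitted one, so coda /w/ | onset /r/.
Between /a/ (V2) and /o/ (V3): just /r/ — single C goes to the following onset.
Between /o/ (V3) and /a/ (V4): /ftr/ — longest licit onset from the right is /tr/, leaving /f/ as coda.
Between /a/ (V4) and /y/ (V5): /r/ is a single consonant, so it becomes the next onset.
Between /y/ (V5) and /o/ (V6): /skfr/ — longest licit onset from the right is /fr/, leaving /sk/ as coda.
Putting it together: ow.ra.rof.tra.rysk.fro.
Mapping each syllable to C/V: /ow/ → VC, /ra/ → CV, /rof/ → CVC, /tra/ → CCV, /rysk/ → CVCC, /fro/ → CCV.

VC.CV.CVC.CCV.CVCC.CCV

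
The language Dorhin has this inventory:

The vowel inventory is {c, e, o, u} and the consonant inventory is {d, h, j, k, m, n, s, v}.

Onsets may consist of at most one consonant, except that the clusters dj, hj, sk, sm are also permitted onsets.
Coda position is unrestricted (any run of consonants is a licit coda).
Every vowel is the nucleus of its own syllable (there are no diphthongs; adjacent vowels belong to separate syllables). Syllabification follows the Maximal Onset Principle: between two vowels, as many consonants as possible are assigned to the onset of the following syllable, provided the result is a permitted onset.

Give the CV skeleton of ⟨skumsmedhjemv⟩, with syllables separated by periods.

CCVC.CCVC.CCVCC

The vowels are u, e, e — 3 nuclei, so 3 syllables.
V1 /u/ – V2 /e/: /msm/ — longest licit onset from the right is /sm/, leaving /m/ as coda.
V2 /e/ – V3 /e/: cluster /dhj/ — the longest permitted-onset suffix is /hj/; onset = /hj/, preceding coda = /d/.
Putting it together: skum.smed.hjemv.
Mapping each syllable to C/V: /skum/ → CCVC, /smed/ → CCVC, /hjemv/ → CCVCC.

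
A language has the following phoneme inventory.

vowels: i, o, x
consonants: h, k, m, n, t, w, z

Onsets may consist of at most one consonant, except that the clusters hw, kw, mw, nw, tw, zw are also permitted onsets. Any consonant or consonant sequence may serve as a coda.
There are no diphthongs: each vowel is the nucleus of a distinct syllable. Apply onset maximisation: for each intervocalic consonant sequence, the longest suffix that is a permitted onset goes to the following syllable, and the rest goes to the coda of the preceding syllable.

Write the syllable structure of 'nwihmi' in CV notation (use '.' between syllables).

The vowels are i, i — 2 nuclei, so 2 syllables.
/i…i/ gap (V1→V2): /hm/; trying suffixes from longest down, /m/ is the first permitted one, so coda /h/ | onset /m/.
Syllabification: nwih.mi.
Mapping each syllable to C/V: /nwih/ → CCVC, /mi/ → CV.

CCVC.CV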